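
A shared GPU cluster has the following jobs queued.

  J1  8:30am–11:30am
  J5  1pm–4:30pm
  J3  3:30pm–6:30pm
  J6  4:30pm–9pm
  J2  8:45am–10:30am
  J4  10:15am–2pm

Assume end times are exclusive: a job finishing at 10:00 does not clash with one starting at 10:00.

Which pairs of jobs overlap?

J1 & J2, J1 & J4, J2 & J4, J3 & J5, J3 & J6, J4 & J5

Check each pair: they overlap iff neither finishes before the other starts.
Sorted by start: J1, J2, J4, J5, J3, J6.
J2 starts before J1 ends → J1 and J2 overlap.
J4 starts before J1 ends → J1 and J4 overlap.
J5 starts after J1 ends — done with J1.
J4 starts before J2 ends → J2 and J4 overlap.
J5 starts after J2 ends — done with J2.
J5 starts before J4 ends → J4 and J5 overlap.
J3 starts after J4 ends — done with J4.
J3 starts before J5 ends → J5 and J3 overlap.
J6 starts exactly when J5 ends (back-to-back, no overlap).
J6 starts before J3 ends → J3 and J6 overlap.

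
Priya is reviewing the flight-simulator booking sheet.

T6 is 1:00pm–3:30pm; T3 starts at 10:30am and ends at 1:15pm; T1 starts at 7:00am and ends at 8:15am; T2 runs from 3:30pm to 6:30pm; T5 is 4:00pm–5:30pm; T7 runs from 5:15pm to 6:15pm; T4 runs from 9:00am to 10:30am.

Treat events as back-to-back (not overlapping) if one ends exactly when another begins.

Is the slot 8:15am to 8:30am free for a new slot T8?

Yes — the slot is free

T1: ends 8:15am at or before T8 starts 8:15am → clear.
T4: starts 9:00am at or after T8 ends 8:30am → clear.
T3: starts 10:30am at or after T8 ends 8:30am → clear.
T6: starts 1:00pm at or after T8 ends 8:30am → clear.
T2: starts 3:30pm at or after T8 ends 8:30am → clear.
T5: starts 4:00pm at or after T8 ends 8:30am → clear.
T7: starts 5:15pm at or after T8 ends 8:30am → clear.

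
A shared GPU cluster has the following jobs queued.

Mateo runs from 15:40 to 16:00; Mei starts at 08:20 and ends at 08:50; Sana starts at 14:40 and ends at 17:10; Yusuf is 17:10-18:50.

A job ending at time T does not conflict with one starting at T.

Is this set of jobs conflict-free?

No

Check each pair: they overlap iff neither finishes before the other starts.
Sorted by start: Mei, Sana, Mateo, Yusuf.
Sana starts after Mei ends — done with Mei.
Mateo starts before Sana ends → Sana and Mateo overlap.
That's a conflict, so the schedule is not conflict-free.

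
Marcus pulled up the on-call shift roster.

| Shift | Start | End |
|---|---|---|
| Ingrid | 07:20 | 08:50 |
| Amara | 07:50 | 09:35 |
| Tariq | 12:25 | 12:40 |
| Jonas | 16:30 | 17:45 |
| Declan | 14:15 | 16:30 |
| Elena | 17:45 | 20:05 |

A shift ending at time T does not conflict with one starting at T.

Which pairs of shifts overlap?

Check each pair: they overlap iff neither finishes before the other starts.
Sorted by start: Ingrid, Amara, Tariq, Declan, Jonas, Elena.
Amara starts before Ingrid ends → Ingrid and Amara overlap.
Tariq starts after Ingrid ends; Ingrid is clear from here.
Tariq starts after Amara ends; Amara is clear from here.
Declan starts after Tariq ends; Tariq is clear from here.
Jonas starts exactly when Declan ends (back-to-back, no overlap); Declan is clear from here.
Elena starts exactly when Jonas ends (back-to-back, no overlap).

Amara & Ingrid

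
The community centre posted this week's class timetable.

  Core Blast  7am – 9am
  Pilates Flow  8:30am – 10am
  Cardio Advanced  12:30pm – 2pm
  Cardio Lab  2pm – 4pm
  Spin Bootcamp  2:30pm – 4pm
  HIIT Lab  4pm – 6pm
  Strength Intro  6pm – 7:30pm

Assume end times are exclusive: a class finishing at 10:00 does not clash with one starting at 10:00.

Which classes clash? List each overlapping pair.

Sorted by start: Core Blast, Pilates Flow, Cardio Advanced, Cardio Lab, Spin Bootcamp, HIIT Lab, Strength Intro.
Pilates Flow starts before Core Blast ends → Core Blast and Pilates Flow overlap.
Cardio Advanced starts after Core Blast ends; Core Blast is clear from here.
Cardio Advanced starts after Pilates Flow ends; Pilates Flow is clear from here.
Cardio Lab starts exactly when Cardio Advanced ends (back-to-back, no overlap); Cardio Advanced is clear from here.
Spin Bootcamp starts before Cardio Lab ends → Cardio Lab and Spin Bootcamp overlap.
HIIT Lab starts exactly when Cardio Lab ends (back-to-back, no overlap); Cardio Lab is clear from here.
HIIT Lab starts exactly when Spin Bootcamp ends (back-to-back, no overlap); Spin Bootcamp is clear from here.
Strength Intro starts exactly when HIIT Lab ends (back-to-back, no overlap).

Cardio Lab & Spin Bootcamp, Core Blast & Pilates Flow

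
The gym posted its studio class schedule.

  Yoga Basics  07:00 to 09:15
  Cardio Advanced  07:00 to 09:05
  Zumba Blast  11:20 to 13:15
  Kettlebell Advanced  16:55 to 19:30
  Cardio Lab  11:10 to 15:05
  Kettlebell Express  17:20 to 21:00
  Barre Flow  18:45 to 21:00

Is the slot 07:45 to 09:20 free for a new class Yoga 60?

No — it overlaps Cardio Advanced, Yoga Basics

Yoga Basics: starts 07:00 before Yoga 60 ends 09:20, and ends 09:15 after Yoga 60 starts 07:45 → overlap.
Cardio Advanced: starts 07:00 before Yoga 60 ends 09:20, and ends 09:05 after Yoga 60 starts 07:45 → overlap.
Cardio Lab: starts 11:10 at or after Yoga 60 ends 09:20 → clear.
Zumba Blast: starts 11:20 at or after Yoga 60 ends 09:20 → clear.
Kettlebell Advanced: starts 16:55 at or after Yoga 60 ends 09:20 → clear.
Kettlebell Express: starts 17:20 at or after Yoga 60 ends 09:20 → clear.
Barre Flow: starts 18:45 at or after Yoga 60 ends 09:20 → clear.
Yoga 60 overlaps Yoga Basics, Cardio Advanced.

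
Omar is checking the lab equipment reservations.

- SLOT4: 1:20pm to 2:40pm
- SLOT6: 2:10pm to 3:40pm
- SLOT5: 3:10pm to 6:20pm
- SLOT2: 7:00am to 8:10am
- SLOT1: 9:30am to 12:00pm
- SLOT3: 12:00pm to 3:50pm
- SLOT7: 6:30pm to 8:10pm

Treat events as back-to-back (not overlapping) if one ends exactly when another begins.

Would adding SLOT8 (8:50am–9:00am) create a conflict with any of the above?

No — it doesn't clash with anything

SLOT2: ends 8:10am at or before SLOT8 starts 8:50am → clear.
SLOT1: starts 9:30am at or after SLOT8 ends 9:00am → clear.
SLOT3: starts 12:00pm at or after SLOT8 ends 9:00am → clear.
SLOT4: starts 1:20pm at or after SLOT8 ends 9:00am → clear.
SLOT6: starts 2:10pm at or after SLOT8 ends 9:00am → clear.
SLOT5: starts 3:10pm at or after SLOT8 ends 9:00am → clear.
SLOT7: starts 6:30pm at or after SLOT8 ends 9:00am → clear.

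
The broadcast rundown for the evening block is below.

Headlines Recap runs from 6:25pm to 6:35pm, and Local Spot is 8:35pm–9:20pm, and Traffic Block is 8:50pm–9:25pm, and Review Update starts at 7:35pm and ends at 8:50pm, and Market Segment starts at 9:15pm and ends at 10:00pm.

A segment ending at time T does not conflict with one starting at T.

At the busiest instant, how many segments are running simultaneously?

3

Sort all start/end points and keep a running count:
6:25pm start Headlines Recap → 1
6:35pm end Headlines Recap → 0
7:35pm start Review Update → 1
8:35pm start Local Spot → 2
8:50pm end Review Update → 1
8:50pm start Traffic Block → 2
9:15pm start Market Segment → 3
9:20pm end Local Spot → 2
9:25pm end Traffic Block → 1
10:00pm end Market Segment → 0
Peak is 3, at 9:15pm (Local Spot, Market Segment, Traffic Block).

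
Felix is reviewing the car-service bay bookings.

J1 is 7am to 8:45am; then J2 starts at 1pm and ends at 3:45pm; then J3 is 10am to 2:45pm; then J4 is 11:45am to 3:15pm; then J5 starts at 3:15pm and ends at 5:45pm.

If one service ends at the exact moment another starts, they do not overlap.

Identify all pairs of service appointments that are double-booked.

Sorted by start: J1, J3, J4, J2, J5.
J3 starts after J1 ends; J1 is clear from here.
J4 starts before J3 ends → J3 and J4 overlap.
J2 starts before J3 ends → J3 and J2 overlap.
J5 starts after J3 ends.
J2 starts before J4 ends → J4 and J2 overlap.
J5 starts exactly when J4 ends (back-to-back, no overlap).
J5 starts before J2 ends → J2 and J5 overlap.

J2 & J3, J2 & J4, J2 & J5, J3 & J4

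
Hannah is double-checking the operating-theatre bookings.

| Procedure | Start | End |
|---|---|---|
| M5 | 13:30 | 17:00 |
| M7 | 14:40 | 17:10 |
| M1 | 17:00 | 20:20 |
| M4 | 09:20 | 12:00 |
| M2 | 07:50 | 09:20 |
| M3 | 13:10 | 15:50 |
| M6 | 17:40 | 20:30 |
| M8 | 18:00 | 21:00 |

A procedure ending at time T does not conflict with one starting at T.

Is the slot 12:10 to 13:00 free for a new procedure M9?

M2: ends 09:20 at or before M9 starts 12:10 → clear.
M4: ends 12:00 at or before M9 starts 12:10 → clear.
M3: starts 13:10 at or after M9 ends 13:00 → clear.
M5: starts 13:30 at or after M9 ends 13:00 → clear.
M7: starts 14:40 at or after M9 ends 13:00 → clear.
M1: starts 17:00 at or after M9 ends 13:00 → clear.
M6: starts 17:40 at or after M9 ends 13:00 → clear.
M8: starts 18:00 at or after M9 ends 13:00 → clear.

Yes — the slot is free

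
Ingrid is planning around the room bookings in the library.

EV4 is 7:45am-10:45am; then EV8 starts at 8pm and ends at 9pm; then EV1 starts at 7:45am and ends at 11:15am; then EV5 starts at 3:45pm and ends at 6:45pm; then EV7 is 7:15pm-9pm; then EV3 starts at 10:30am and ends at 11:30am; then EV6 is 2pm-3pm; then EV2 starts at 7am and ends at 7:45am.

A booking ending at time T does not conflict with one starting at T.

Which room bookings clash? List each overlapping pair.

Two intervals overlap when each starts before the other ends.
Sorted by start: EV2, EV1, EV4, EV3, EV6, EV5, EV7, EV8.
EV1 starts exactly when EV2 ends (back-to-back, no overlap) — done with EV2.
EV4 starts before EV1 ends → EV1 and EV4 overlap.
EV3 starts before EV1 ends → EV1 and EV3 overlap.
EV6 starts after EV1 ends — done with EV1.
EV3 starts before EV4 ends → EV4 and EV3 overlap.
EV6 starts after EV4 ends — done with EV4.
EV6 starts after EV3 ends — done with EV3.
EV5 starts after EV6 ends — done with EV6.
EV7 starts after EV5 ends — done with EV5.
EV8 starts before EV7 ends → EV7 and EV8 overlap.

EV1 & EV3, EV1 & EV4, EV3 & EV4, EV7 & EV8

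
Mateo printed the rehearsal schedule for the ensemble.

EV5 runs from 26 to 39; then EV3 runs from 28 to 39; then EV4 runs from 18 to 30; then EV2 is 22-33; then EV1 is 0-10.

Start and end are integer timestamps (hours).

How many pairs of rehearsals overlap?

Sorted by start: EV1, EV4, EV2, EV5, EV3.
EV4 starts after EV1 ends, so EV1 has no further overlaps.
EV2 starts before EV4 ends → EV4 and EV2 overlap.
EV5 starts before EV4 ends → EV4 and EV5 overlap.
EV3 starts before EV4 ends → EV4 and EV3 overlap.
EV5 starts before EV2 ends → EV2 and EV5 overlap.
EV3 starts before EV2 ends → EV2 and EV3 overlap.
EV3 starts before EV5 ends → EV5 and EV3 overlap.
Overlapping pairs: EV2 & EV3, EV2 & EV4, EV2 & EV5, EV3 & EV4, EV3 & EV5, EV4 & EV5 — 6 in total.

6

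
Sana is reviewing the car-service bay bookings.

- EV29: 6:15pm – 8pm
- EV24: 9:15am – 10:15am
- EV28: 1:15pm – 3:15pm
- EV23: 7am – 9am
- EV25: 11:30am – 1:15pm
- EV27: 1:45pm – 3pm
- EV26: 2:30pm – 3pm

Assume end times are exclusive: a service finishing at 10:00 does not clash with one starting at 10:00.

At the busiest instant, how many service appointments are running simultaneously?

3

Walk through starts and ends in time order (an end at T is processed before a start at T):
7am start EV23 → 1
9am end EV23 → 0
9:15am start EV24 → 1
10:15am end EV24 → 0
11:30am start EV25 → 1
1:15pm end EV25 → 0
1:15pm start EV28 → 1
1:45pm start EV27 → 2
2:30pm start EV26 → 3
3pm end EV26 → 2
3pm end EV27 → 1
3:15pm end EV28 → 0
6:15pm start EV29 → 1
8pm end EV29 → 0
Peak is 3, at 2:30pm (EV26, EV27, EV28).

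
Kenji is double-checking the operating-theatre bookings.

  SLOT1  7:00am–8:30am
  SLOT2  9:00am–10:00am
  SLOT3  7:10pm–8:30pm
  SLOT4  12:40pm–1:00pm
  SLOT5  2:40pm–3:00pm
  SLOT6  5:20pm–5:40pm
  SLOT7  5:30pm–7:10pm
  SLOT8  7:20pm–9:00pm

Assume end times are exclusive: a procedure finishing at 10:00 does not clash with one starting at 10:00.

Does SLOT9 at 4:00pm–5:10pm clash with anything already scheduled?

No — it doesn't clash with anything

SLOT1: ends 8:30am at or before SLOT9 starts 4:00pm → clear.
SLOT2: ends 10:00am at or before SLOT9 starts 4:00pm → clear.
SLOT4: ends 1:00pm at or before SLOT9 starts 4:00pm → clear.
SLOT5: ends 3:00pm at or before SLOT9 starts 4:00pm → clear.
SLOT6: starts 5:20pm at or after SLOT9 ends 5:10pm → clear.
SLOT7: starts 5:30pm at or after SLOT9 ends 5:10pm → clear.
SLOT3: starts 7:10pm at or after SLOT9 ends 5:10pm → clear.
SLOT8: starts 7:20pm at or after SLOT9 ends 5:10pm → clear.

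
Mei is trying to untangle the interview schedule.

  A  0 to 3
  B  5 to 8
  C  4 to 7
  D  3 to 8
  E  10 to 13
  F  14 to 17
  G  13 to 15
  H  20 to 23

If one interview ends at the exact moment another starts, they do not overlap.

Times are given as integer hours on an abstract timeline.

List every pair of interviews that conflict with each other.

B & C, B & D, C & D, F & G

Sorted by start: A, D, C, B, E, G, F, H.
D starts exactly when A ends (back-to-back, no overlap) — done with A.
C starts before D ends → D and C overlap.
B starts before D ends → D and B overlap.
E starts after D ends — done with D.
B starts before C ends → C and B overlap.
E starts after C ends — done with C.
E starts after B ends — done with B.
G starts exactly when E ends (back-to-back, no overlap) — done with E.
F starts before G ends → G and F overlap.
H starts after G ends.
H starts after F ends.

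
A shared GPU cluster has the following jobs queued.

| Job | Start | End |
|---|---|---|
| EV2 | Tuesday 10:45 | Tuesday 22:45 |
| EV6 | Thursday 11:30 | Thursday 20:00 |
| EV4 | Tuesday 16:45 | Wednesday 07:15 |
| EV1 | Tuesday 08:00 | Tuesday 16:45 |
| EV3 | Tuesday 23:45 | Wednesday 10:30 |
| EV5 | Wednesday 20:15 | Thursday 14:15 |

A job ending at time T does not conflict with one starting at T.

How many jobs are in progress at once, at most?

2

Walk through starts and ends in time order (an end at T is processed before a start at T):
Tuesday 08:00 start EV1 → 1
Tuesday 10:45 start EV2 → 2
Tuesday 16:45 end EV1 → 1
Tuesday 16:45 start EV4 → 2
Tuesday 22:45 end EV2 → 1
Tuesday 23:45 start EV3 → 2
Wednesday 07:15 end EV4 → 1
Wednesday 10:30 end EV3 → 0
Wednesday 20:15 start EV5 → 1
Thursday 11:30 start EV6 → 2
Thursday 14:15 end EV5 → 1
Thursday 20:00 end EV6 → 0
Peak is 2, at Tuesday 10:45 (EV1, EV2).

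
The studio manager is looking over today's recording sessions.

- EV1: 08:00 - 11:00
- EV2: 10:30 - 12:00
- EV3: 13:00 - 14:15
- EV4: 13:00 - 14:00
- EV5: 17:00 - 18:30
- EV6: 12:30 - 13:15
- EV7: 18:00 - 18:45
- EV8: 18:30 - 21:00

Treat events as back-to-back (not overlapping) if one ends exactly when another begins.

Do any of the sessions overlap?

Sorted by start: EV1, EV2, EV6, EV3, EV4, EV5, EV7, EV8.
EV2 starts before EV1 ends → EV1 and EV2 overlap.
That's a conflict, so the schedule is not conflict-free.

Yes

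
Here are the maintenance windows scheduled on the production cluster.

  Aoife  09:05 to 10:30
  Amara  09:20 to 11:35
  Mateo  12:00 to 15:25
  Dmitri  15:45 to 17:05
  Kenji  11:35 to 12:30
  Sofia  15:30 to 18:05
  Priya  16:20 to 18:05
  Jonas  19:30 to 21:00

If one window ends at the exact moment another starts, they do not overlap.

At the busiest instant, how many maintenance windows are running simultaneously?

3

Sweep the timeline, counting +1 at each start and −1 at each end (ends before starts at a tie):
09:05 start Aoife → 1
09:20 start Amara → 2
10:30 end Aoife → 1
11:35 end Amara → 0
11:35 start Kenji → 1
12:00 start Mateo → 2
12:30 end Kenji → 1
15:25 end Mateo → 0
15:30 start Sofia → 1
15:45 start Dmitri → 2
16:20 start Priya → 3
17:05 end Dmitri → 2
18:05 end Priya → 1
18:05 end Sofia → 0
19:30 start Jonas → 1
21:00 end Jonas → 0
Peak is 3, at 16:20 (Dmitri, Priya, Sofia).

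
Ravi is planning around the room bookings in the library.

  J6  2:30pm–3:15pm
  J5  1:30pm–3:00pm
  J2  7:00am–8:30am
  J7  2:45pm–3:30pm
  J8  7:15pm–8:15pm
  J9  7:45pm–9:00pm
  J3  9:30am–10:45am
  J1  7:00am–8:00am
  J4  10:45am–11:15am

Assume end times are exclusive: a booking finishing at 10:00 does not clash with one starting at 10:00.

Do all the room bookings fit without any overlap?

Two intervals overlap when each starts before the other ends.
Sorted by start: J1, J2, J3, J4, J5, J6, J7, J8, J9.
J2 starts before J1 ends → J1 and J2 overlap.
That's a conflict, so the schedule is not conflict-free.

No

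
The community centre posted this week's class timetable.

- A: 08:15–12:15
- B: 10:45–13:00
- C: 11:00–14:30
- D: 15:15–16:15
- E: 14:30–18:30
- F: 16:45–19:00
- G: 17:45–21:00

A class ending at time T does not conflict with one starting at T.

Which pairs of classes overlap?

A & B, A & C, B & C, D & E, E & F, E & G, F & G

Sorted by start: A, B, C, E, D, F, G.
B starts before A ends → A and B overlap.
C starts before A ends → A and C overlap.
E starts after A ends — done with A.
C starts before B ends → B and C overlap.
E starts after B ends — done with B.
E starts exactly when C ends (back-to-back, no overlap) — done with C.
D starts before E ends → E and D overlap.
F starts before E ends → E and F overlap.
G starts before E ends → E and G overlap.
F starts after D ends — done with D.
G starts before F ends → F and G overlap.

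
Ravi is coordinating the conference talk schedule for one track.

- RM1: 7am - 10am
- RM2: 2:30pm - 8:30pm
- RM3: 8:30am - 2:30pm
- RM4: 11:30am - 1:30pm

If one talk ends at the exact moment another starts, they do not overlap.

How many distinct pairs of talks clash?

Check each pair: they overlap iff neither finishes before the other starts.
Sorted by start: RM1, RM3, RM4, RM2.
RM3 starts before RM1 ends → RM1 and RM3 overlap.
RM4 starts after RM1 ends, so RM1 has no further overlaps.
RM4 starts before RM3 ends → RM3 and RM4 overlap.
RM2 starts exactly when RM3 ends (back-to-back, no overlap).
RM2 starts after RM4 ends.
Overlapping pairs: RM1 & RM3, RM3 & RM4 — 2 in total.

2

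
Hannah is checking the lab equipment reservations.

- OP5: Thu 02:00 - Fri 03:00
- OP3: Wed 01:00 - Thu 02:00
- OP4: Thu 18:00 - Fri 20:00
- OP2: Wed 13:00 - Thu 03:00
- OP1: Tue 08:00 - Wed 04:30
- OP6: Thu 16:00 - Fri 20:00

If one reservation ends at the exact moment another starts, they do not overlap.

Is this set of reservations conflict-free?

No

Check each pair: they overlap iff neither finishes before the other starts.
Sorted by start: OP1, OP3, OP2, OP5, OP6, OP4.
OP3 starts before OP1 ends → OP1 and OP3 overlap.
That's a conflict, so the schedule is not conflict-free.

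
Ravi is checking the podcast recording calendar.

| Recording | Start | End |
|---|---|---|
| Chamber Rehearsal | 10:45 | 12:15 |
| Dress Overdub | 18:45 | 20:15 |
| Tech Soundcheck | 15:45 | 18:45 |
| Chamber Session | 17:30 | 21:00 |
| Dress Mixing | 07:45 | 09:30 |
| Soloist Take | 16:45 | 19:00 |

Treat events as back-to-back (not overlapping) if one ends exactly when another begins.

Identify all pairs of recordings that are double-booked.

Check each pair: they overlap iff neither finishes before the other starts.
Sorted by start: Dress Mixing, Chamber Rehearsal, Tech Soundcheck, Soloist Take, Chamber Session, Dress Overdub.
Chamber Rehearsal starts after Dress Mixing ends, so nothing later overlaps Dress Mixing either.
Tech Soundcheck starts after Chamber Rehearsal ends, so nothing later overlaps Chamber Rehearsal either.
Soloist Take starts before Tech Soundcheck ends → Tech Soundcheck and Soloist Take overlap.
Chamber Session starts before Tech Soundcheck ends → Tech Soundcheck and Chamber Session overlap.
Dress Overdub starts exactly when Tech Soundcheck ends (back-to-back, no overlap).
Chamber Session starts before Soloist Take ends → Soloist Take and Chamber Session overlap.
Dress Overdub starts before Soloist Take ends → Soloist Take and Dress Overdub overlap.
Dress Overdub starts before Chamber Session ends → Chamber Session and Dress Overdub overlap.

Chamber Session & Dress Overdub, Chamber Session & Soloist Take, Chamber Session & Tech Soundcheck, Dress Overdub & Soloist Take, Soloist Take & Tech Soundcheck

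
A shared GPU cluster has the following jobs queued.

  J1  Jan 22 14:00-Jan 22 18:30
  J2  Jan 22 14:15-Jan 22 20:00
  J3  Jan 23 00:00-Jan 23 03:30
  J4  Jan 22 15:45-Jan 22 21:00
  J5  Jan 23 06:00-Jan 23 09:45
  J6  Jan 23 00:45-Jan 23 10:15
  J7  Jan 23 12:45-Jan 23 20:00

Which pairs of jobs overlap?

J1 & J2, J1 & J4, J2 & J4, J3 & J6, J5 & J6

Sorted by start: J1, J2, J4, J3, J6, J5, J7.
J2 starts before J1 ends → J1 and J2 overlap.
J4 starts before J1 ends → J1 and J4 overlap.
J3 starts after J1 ends, so J1 has no further overlaps.
J4 starts before J2 ends → J2 and J4 overlap.
J3 starts after J2 ends, so J2 has no further overlaps.
J3 starts after J4 ends, so J4 has no further overlaps.
J6 starts before J3 ends → J3 and J6 overlap.
J5 starts after J3 ends, so J3 has no further overlaps.
J5 starts before J6 ends → J6 and J5 overlap.
J7 starts after J6 ends.
J7 starts after J5 ends.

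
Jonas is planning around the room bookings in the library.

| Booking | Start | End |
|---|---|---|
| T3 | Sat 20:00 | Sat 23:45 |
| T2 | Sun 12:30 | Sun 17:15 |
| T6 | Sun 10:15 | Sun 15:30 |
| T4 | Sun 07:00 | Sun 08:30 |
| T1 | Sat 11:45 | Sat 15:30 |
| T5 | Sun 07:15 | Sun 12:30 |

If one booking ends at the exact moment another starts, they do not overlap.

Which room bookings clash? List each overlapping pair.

T2 & T6, T4 & T5, T5 & T6

Two intervals overlap when each starts before the other ends.
Sorted by start: T1, T3, T4, T5, T6, T2.
T3 starts after T1 ends; T1 is clear from here.
T4 starts after T3 ends; T3 is clear from here.
T5 starts before T4 ends → T4 and T5 overlap.
T6 starts after T4 ends; T4 is clear from here.
T6 starts before T5 ends → T5 and T6 overlap.
T2 starts exactly when T5 ends (back-to-back, no overlap).
T2 starts before T6 ends → T6 and T2 overlap.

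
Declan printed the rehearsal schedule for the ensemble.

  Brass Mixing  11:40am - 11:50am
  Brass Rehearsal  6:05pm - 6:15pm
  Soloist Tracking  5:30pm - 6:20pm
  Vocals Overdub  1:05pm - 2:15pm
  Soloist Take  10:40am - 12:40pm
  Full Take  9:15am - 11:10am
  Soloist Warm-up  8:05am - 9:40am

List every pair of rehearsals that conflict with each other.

Brass Mixing & Soloist Take, Brass Rehearsal & Soloist Tracking, Full Take & Soloist Take, Full Take & Soloist Warm-up

Check each pair: they overlap iff neither finishes before the other starts.
Sorted by start: Soloist Warm-up, Full Take, Soloist Take, Brass Mixing, Vocals Overdub, Soloist Tracking, Brass Rehearsal.
Full Take starts before Soloist Warm-up ends → Soloist Warm-up and Full Take overlap.
Soloist Take starts after Soloist Warm-up ends, so nothing later overlaps Soloist Warm-up either.
Soloist Take starts before Full Take ends → Full Take and Soloist Take overlap.
Brass Mixing starts after Full Take ends, so nothing later overlaps Full Take either.
Brass Mixing starts before Soloist Take ends → Soloist Take and Brass Mixing overlap.
Vocals Overdub starts after Soloist Take ends, so nothing later overlaps Soloist Take either.
Vocals Overdub starts after Brass Mixing ends, so nothing later overlaps Brass Mixing either.
Soloist Tracking starts after Vocals Overdub ends, so nothing later overlaps Vocals Overdub either.
Brass Rehearsal starts before Soloist Tracking ends → Soloist Tracking and Brass Rehearsal overlap.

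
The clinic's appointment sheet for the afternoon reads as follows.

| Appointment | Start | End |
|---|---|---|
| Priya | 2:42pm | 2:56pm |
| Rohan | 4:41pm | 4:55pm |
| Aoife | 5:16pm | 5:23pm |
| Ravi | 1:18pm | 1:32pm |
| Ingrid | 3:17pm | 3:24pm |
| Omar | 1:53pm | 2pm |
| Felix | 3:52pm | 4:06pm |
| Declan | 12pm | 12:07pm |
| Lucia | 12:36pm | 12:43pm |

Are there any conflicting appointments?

Sorted by start: Declan, Lucia, Ravi, Omar, Priya, Ingrid, Felix, Rohan, Aoife.
Lucia starts after Declan ends — done with Declan.
Ravi starts after Lucia ends — done with Lucia.
Omar starts after Ravi ends — done with Ravi.
Priya starts after Omar ends — done with Omar.
Ingrid starts after Priya ends — done with Priya.
Felix starts after Ingrid ends — done with Ingrid.
Rohan starts after Felix ends — done with Felix.
Aoife starts after Rohan ends.
Every pair is clear; the schedule has no overlaps.

No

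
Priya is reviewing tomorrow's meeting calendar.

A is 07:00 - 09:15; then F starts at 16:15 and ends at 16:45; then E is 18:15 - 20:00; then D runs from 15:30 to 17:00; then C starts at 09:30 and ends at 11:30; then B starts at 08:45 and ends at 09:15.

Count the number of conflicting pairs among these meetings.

Sorted by start: A, B, C, D, F, E.
B starts before A ends → A and B overlap.
C starts after A ends, so nothing later overlaps A either.
C starts after B ends, so nothing later overlaps B either.
D starts after C ends, so nothing later overlaps C either.
F starts before D ends → D and F overlap.
E starts after D ends.
E starts after F ends.
Overlapping pairs: A & B, D & F — 2 in total.

2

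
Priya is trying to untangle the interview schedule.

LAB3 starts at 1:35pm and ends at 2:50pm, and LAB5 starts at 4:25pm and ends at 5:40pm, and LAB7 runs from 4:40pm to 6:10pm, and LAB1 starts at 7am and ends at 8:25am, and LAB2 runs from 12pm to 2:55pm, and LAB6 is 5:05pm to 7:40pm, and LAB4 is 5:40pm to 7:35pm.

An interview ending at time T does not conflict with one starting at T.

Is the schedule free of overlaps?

No

Sorted by start: LAB1, LAB2, LAB3, LAB5, LAB7, LAB6, LAB4.
LAB2 starts after LAB1 ends; LAB1 is clear from here.
LAB3 starts before LAB2 ends → LAB2 and LAB3 overlap.
That's a conflict, so the schedule is not conflict-free.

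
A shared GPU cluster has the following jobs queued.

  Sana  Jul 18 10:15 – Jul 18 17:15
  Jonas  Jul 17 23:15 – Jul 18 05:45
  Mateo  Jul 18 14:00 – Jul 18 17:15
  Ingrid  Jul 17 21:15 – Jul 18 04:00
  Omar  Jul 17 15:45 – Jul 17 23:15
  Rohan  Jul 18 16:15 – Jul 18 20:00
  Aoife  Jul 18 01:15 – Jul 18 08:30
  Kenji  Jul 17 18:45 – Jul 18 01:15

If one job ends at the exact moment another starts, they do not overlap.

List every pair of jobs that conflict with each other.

Aoife & Ingrid, Aoife & Jonas, Ingrid & Jonas, Ingrid & Kenji, Ingrid & Omar, Jonas & Kenji, Kenji & Omar, Mateo & Rohan, Mateo & Sana, Rohan & Sana

Check each pair: they overlap iff neither finishes before the other starts.
Sorted by start: Omar, Kenji, Ingrid, Jonas, Aoife, Sana, Mateo, Rohan.
Kenji starts before Omar ends → Omar and Kenji overlap.
Ingrid starts before Omar ends → Omar and Ingrid overlap.
Jonas starts exactly when Omar ends (back-to-back, no overlap) — done with Omar.
Ingrid starts before Kenji ends → Kenji and Ingrid overlap.
Jonas starts before Kenji ends → Kenji and Jonas overlap.
Aoife starts exactly when Kenji ends (back-to-back, no overlap) — done with Kenji.
Jonas starts before Ingrid ends → Ingrid and Jonas overlap.
Aoife starts before Ingrid ends → Ingrid and Aoife overlap.
Sana starts after Ingrid ends — done with Ingrid.
Aoife starts before Jonas ends → Jonas and Aoife overlap.
Sana starts after Jonas ends — done with Jonas.
Sana starts after Aoife ends — done with Aoife.
Mateo starts before Sana ends → Sana and Mateo overlap.
Rohan starts before Sana ends → Sana and Rohan overlap.
Rohan starts before Mateo ends → Mateo and Rohan overlap.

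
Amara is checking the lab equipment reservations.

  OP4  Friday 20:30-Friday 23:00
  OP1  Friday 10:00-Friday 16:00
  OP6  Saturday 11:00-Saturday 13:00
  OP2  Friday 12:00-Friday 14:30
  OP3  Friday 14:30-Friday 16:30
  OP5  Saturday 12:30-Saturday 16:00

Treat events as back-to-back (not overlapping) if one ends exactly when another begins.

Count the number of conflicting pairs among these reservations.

Sorted by start: OP1, OP2, OP3, OP4, OP6, OP5.
OP2 starts before OP1 ends → OP1 and OP2 overlap.
OP3 starts before OP1 ends → OP1 and OP3 overlap.
OP4 starts after OP1 ends; OP1 is clear from here.
OP3 starts exactly when OP2 ends (back-to-back, no overlap); OP2 is clear from here.
OP4 starts after OP3 ends; OP3 is clear from here.
OP6 starts after OP4 ends; OP4 is clear from here.
OP5 starts before OP6 ends → OP6 and OP5 overlap.
Overlapping pairs: OP1 & OP2, OP1 & OP3, OP5 & OP6 — 3 in total.

3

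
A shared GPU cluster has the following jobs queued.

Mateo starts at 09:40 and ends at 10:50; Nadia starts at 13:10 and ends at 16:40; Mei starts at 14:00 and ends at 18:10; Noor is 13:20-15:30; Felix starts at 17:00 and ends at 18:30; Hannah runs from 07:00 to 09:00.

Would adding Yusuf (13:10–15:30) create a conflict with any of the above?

Yes — it overlaps Mei, Nadia, Noor

Hannah: ends 09:00 at or before Yusuf starts 13:10 → clear.
Mateo: ends 10:50 at or before Yusuf starts 13:10 → clear.
Nadia: starts 13:10 before Yusuf ends 15:30, and ends 16:40 after Yusuf starts 13:10 → overlap.
Noor: starts 13:20 before Yusuf ends 15:30, and ends 15:30 after Yusuf starts 13:10 → overlap.
Mei: starts 14:00 before Yusuf ends 15:30, and ends 18:10 after Yusuf starts 13:10 → overlap.
Felix: starts 17:00 at or after Yusuf ends 15:30 → clear.
Yusuf overlaps Noor, Nadia, Mei.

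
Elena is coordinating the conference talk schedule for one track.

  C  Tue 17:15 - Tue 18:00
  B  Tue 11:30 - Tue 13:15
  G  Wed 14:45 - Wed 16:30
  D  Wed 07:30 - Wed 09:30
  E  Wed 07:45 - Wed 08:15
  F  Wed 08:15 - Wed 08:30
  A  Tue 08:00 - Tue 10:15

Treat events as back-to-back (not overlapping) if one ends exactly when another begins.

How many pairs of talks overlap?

Sorted by start: A, B, C, D, E, F, G.
B starts after A ends, so A has no further overlaps.
C starts after B ends, so B has no further overlaps.
D starts after C ends, so C has no further overlaps.
E starts before D ends → D and E overlap.
F starts before D ends → D and F overlap.
G starts after D ends.
F starts exactly when E ends (back-to-back, no overlap), so E has no further overlaps.
G starts after F ends.
Overlapping pairs: D & E, D & F — 2 in total.

2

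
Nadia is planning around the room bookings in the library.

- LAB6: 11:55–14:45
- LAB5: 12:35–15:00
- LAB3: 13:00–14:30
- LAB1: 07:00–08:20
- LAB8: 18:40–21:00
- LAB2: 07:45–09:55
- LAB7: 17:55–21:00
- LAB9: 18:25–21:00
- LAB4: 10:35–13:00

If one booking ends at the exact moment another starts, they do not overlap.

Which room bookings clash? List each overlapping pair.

Two intervals overlap when each starts before the other ends.
Sorted by start: LAB1, LAB2, LAB4, LAB6, LAB5, LAB3, LAB7, LAB9, LAB8.
LAB2 starts before LAB1 ends → LAB1 and LAB2 overlap.
LAB4 starts after LAB1 ends, so LAB1 has no further overlaps.
LAB4 starts after LAB2 ends, so LAB2 has no further overlaps.
LAB6 starts before LAB4 ends → LAB4 and LAB6 overlap.
LAB5 starts before LAB4 ends → LAB4 and LAB5 overlap.
LAB3 starts exactly when LAB4 ends (back-to-back, no overlap), so LAB4 has no further overlaps.
LAB5 starts before LAB6 ends → LAB6 and LAB5 overlap.
LAB3 starts before LAB6 ends → LAB6 and LAB3 overlap.
LAB7 starts after LAB6 ends, so LAB6 has no further overlaps.
LAB3 starts before LAB5 ends → LAB5 and LAB3 overlap.
LAB7 starts after LAB5 ends, so LAB5 has no further overlaps.
LAB7 starts after LAB3 ends, so LAB3 has no further overlaps.
LAB9 starts before LAB7 ends → LAB7 and LAB9 overlap.
LAB8 starts before LAB7 ends → LAB7 and LAB8 overlap.
LAB8 starts before LAB9 ends → LAB9 and LAB8 overlap.

LAB1 & LAB2, LAB3 & LAB5, LAB3 & LAB6, LAB4 & LAB5, LAB4 & LAB6, LAB5 & LAB6, LAB7 & LAB8, LAB7 & LAB9, LAB8 & LAB9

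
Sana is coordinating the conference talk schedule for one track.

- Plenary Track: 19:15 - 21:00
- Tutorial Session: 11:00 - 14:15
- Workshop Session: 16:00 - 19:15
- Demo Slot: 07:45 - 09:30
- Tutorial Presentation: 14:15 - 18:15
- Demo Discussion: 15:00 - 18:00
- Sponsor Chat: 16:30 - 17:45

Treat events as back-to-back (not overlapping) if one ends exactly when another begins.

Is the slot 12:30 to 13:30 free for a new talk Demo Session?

No — it overlaps Tutorial Session

Demo Slot: ends 09:30 at or before Demo Session starts 12:30 → clear.
Tutorial Session: starts 11:00 before Demo Session ends 13:30, and ends 14:15 after Demo Session starts 12:30 → overlap.
Tutorial Presentation: starts 14:15 at or after Demo Session ends 13:30 → clear.
Demo Discussion: starts 15:00 at or after Demo Session ends 13:30 → clear.
Workshop Session: starts 16:00 at or after Demo Session ends 13:30 → clear.
Sponsor Chat: starts 16:30 at or after Demo Session ends 13:30 → clear.
Plenary Track: starts 19:15 at or after Demo Session ends 13:30 → clear.
Demo Session overlaps Tutorial Session.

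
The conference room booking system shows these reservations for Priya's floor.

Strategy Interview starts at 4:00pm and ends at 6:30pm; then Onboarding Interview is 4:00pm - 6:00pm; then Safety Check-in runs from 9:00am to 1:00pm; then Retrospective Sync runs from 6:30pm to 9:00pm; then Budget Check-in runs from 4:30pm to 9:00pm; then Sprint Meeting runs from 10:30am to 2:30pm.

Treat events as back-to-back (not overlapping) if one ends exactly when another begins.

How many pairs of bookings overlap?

5

Sorted by start: Safety Check-in, Sprint Meeting, Strategy Interview, Onboarding Interview, Budget Check-in, Retrospective Sync.
Sprint Meeting starts before Safety Check-in ends → Safety Check-in and Sprint Meeting overlap.
Strategy Interview starts after Safety Check-in ends; Safety Check-in is clear from here.
Strategy Interview starts after Sprint Meeting ends; Sprint Meeting is clear from here.
Onboarding Interview starts before Strategy Interview ends → Strategy Interview and Onboarding Interview overlap.
Budget Check-in starts before Strategy Interview ends → Strategy Interview and Budget Check-in overlap.
Retrospective Sync starts exactly when Strategy Interview ends (back-to-back, no overlap).
Budget Check-in starts before Onboarding Interview ends → Onboarding Interview and Budget Check-in overlap.
Retrospective Sync starts after Onboarding Interview ends.
Retrospective Sync starts before Budget Check-in ends → Budget Check-in and Retrospective Sync overlap.
Overlapping pairs: Budget Check-in & Onboarding Interview, Budget Check-in & Retrospective Sync, Budget Check-in & Strategy Interview, Onboarding Interview & Strategy Interview, Safety Check-in & Sprint Meeting — 5 in total.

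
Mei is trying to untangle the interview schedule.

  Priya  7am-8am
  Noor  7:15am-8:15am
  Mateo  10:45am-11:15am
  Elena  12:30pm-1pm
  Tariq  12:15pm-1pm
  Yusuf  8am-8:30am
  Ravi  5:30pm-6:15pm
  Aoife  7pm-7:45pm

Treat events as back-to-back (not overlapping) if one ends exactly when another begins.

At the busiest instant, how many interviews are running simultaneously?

2

Walk through starts and ends in time order (an end at T is processed before a start at T):
7am start Priya → 1
7:15am start Noor → 2
8am end Priya → 1
8am start Yusuf → 2
8:15am end Noor → 1
8:30am end Yusuf → 0
10:45am start Mateo → 1
11:15am end Mateo → 0
12:15pm start Tariq → 1
12:30pm start Elena → 2
1pm end Elena → 1
1pm end Tariq → 0
5:30pm start Ravi → 1
6:15pm end Ravi → 0
7pm start Aoife → 1
7:45pm end Aoife → 0
Peak is 2, at 7:15am (Noor, Priya).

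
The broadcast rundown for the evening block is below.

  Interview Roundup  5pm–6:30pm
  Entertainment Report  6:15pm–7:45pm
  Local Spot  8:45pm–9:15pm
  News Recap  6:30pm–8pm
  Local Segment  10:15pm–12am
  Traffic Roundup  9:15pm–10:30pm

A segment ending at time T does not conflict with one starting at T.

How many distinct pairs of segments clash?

Sorted by start: Interview Roundup, Entertainment Report, News Recap, Local Spot, Traffic Roundup, Local Segment.
Entertainment Report starts before Interview Roundup ends → Interview Roundup and Entertainment Report overlap.
News Recap starts exactly when Interview Roundup ends (back-to-back, no overlap); Interview Roundup is clear from here.
News Recap starts before Entertainment Report ends → Entertainment Report and News Recap overlap.
Local Spot starts after Entertainment Report ends; Entertainment Report is clear from here.
Local Spot starts after News Recap ends; News Recap is clear from here.
Traffic Roundup starts exactly when Local Spot ends (back-to-back, no overlap); Local Spot is clear from here.
Local Segment starts before Traffic Roundup ends → Traffic Roundup and Local Segment overlap.
Overlapping pairs: Entertainment Report & Interview Roundup, Entertainment Report & News Recap, Local Segment & Traffic Roundup — 3 in total.

3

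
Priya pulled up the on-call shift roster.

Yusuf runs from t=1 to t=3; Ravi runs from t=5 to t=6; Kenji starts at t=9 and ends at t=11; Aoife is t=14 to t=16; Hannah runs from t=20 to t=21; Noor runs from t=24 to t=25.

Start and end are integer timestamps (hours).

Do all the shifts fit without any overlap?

Sorted by start: Yusuf, Ravi, Kenji, Aoife, Hannah, Noor.
Ravi starts after Yusuf ends, so nothing later overlaps Yusuf either.
Kenji starts after Ravi ends, so nothing later overlaps Ravi either.
Aoife starts after Kenji ends, so nothing later overlaps Kenji either.
Hannah starts after Aoife ends, so nothing later overlaps Aoife either.
Noor starts after Hannah ends.
Every pair is clear; the schedule has no overlaps.

Yes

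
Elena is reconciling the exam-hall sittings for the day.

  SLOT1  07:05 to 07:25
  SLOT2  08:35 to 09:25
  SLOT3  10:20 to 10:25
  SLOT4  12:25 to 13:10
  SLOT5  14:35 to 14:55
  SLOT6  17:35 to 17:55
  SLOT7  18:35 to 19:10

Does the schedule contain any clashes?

No

Sorted by start: SLOT1, SLOT2, SLOT3, SLOT4, SLOT5, SLOT6, SLOT7.
SLOT2 starts after SLOT1 ends — done with SLOT1.
SLOT3 starts after SLOT2 ends — done with SLOT2.
SLOT4 starts after SLOT3 ends — done with SLOT3.
SLOT5 starts after SLOT4 ends — done with SLOT4.
SLOT6 starts after SLOT5 ends — done with SLOT5.
SLOT7 starts after SLOT6 ends.
Every pair is clear; the schedule has no overlaps.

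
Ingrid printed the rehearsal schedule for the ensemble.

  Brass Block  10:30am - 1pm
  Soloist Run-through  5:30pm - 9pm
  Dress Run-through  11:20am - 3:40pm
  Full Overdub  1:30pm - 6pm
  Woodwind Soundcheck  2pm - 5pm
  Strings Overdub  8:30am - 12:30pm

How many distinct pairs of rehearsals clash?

Sorted by start: Strings Overdub, Brass Block, Dress Run-through, Full Overdub, Woodwind Soundcheck, Soloist Run-through.
Brass Block starts before Strings Overdub ends → Strings Overdub and Brass Block overlap.
Dress Run-through starts before Strings Overdub ends → Strings Overdub and Dress Run-through overlap.
Full Overdub starts after Strings Overdub ends — done with Strings Overdub.
Dress Run-through starts before Brass Block ends → Brass Block and Dress Run-through overlap.
Full Overdub starts after Brass Block ends — done with Brass Block.
Full Overdub starts before Dress Run-through ends → Dress Run-through and Full Overdub overlap.
Woodwind Soundcheck starts before Dress Run-through ends → Dress Run-through and Woodwind Soundcheck overlap.
Soloist Run-through starts after Dress Run-through ends.
Woodwind Soundcheck starts before Full Overdub ends → Full Overdub and Woodwind Soundcheck overlap.
Soloist Run-through starts before Full Overdub ends → Full Overdub and Soloist Run-through overlap.
Soloist Run-through starts after Woodwind Soundcheck ends.
Overlapping pairs: Brass Block & Dress Run-through, Brass Block & Strings Overdub, Dress Run-through & Full Overdub, Dress Run-through & Strings Overdub, Dress Run-through & Woodwind Soundcheck, Full Overdub & Soloist Run-through, Full Overdub & Woodwind Soundcheck — 7 in total.

7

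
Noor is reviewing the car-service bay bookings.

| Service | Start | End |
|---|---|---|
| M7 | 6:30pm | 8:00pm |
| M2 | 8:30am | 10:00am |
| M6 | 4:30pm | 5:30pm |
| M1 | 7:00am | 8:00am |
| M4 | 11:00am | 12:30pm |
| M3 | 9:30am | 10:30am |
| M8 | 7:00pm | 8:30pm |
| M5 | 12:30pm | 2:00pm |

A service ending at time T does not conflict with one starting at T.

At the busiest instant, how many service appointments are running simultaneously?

2

Walk through starts and ends in time order (an end at T is processed before a start at T):
7:00am start M1 → 1
8:00am end M1 → 0
8:30am start M2 → 1
9:30am start M3 → 2
10:00am end M2 → 1
10:30am end M3 → 0
11:00am start M4 → 1
12:30pm end M4 → 0
12:30pm start M5 → 1
2:00pm end M5 → 0
4:30pm start M6 → 1
5:30pm end M6 → 0
6:30pm start M7 → 1
7:00pm start M8 → 2
8:00pm end M7 → 1
8:30pm end M8 → 0
Peak is 2, at 9:30am (M2, M3).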